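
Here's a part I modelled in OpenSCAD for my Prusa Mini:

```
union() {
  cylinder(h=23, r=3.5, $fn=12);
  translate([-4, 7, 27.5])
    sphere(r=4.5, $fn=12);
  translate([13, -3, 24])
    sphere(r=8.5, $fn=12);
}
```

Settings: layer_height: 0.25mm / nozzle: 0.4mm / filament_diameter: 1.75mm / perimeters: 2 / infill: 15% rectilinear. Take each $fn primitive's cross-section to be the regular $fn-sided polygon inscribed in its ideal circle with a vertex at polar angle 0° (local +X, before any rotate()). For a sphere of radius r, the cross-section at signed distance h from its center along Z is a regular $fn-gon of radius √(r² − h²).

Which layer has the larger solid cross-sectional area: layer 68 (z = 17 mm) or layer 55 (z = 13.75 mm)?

layer 68 (z = 17 mm)

Layer 68 (z = 17): the r=3.5 cylinder gives a regular 12-gon of circumradius 3.5 (constant along its height) (area = (12/2)·3.500²·sin(360°/12) = 36.75 mm²); the sphere at (-4, 7) does not reach this height (|z−center|=10.500 > r=4.5); the r=8.5 sphere at (13, -3) slices to a regular 12-gon of circumradius 4.822 (√(r²−h²) with h=7 from center) (area = (12/2)·4.822²·sin(360°/12) = 69.75 mm²); Combining (union): the 2 present regions are separate (no shared area or edge), so areas and boundary lengths simply add and each stays a separate island — area = 106.50 mm². So its area = 106.50 mm². Layer 55 (z = 13.75): the r=3.5 cylinder contributes a regular 12-gon of circumradius 3.5 (area = (12/2)·3.500²·sin(360°/12) = 36.75 mm²); the sphere at (-4, 7) does not reach this height (|z−center|=13.750 > r=4.5); the sphere at (13, -3) is not intersected at this z (|z−center|=10.250 > r=8.5); Combining (union): only the r=3.5 cylinder is present, so the union is just that shape — area = 36.75 mm². So its area = 36.75 mm². Layer 68 is larger (106.50 vs 36.75 mm²).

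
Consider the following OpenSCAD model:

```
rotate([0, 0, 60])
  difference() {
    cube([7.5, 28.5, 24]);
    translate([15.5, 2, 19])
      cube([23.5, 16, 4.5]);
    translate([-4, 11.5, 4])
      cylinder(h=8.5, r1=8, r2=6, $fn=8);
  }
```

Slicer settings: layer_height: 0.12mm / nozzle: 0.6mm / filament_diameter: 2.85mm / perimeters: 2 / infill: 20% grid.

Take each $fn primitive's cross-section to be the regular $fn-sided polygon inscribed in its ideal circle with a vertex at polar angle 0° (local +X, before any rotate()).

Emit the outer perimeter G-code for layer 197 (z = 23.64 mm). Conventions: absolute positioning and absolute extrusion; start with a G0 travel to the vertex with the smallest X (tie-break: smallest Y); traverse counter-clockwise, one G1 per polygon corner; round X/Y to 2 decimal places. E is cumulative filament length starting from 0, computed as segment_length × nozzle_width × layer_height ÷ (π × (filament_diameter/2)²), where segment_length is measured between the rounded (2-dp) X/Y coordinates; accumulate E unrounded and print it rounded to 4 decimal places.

G0 X-24.68 Y14.25 Z23.64
G1 X0.00 Y0.00 E0.3216
G1 X3.75 Y6.50 E0.4063
G1 X-20.93 Y20.75 E0.7280
G1 X-24.68 Y14.25 E0.8127

At z = 23.64 mm: the cube is present — its section is the full 7.5×28.5 rectangle; the cube at (15.5, 2) is not intersected at this z (z outside [19, 23.5]); the cone at (-4, 11.5) does not reach this height (z outside [4, 12.5]); Taking the first minus the rest: none of the subtracted shapes is present at this height, so the 7.5×28.5 cube is unchanged — 1 connected region; (whole slice rotated 60° about Z — lengths, areas and connectivity unchanged). The outline is a single polygon with 4 vertices. Extrusion per mm of travel: 0.6 × 0.12 / (π × 1.425²) = 0.011286. Accumulating E over each segment gives final E = 0.8127.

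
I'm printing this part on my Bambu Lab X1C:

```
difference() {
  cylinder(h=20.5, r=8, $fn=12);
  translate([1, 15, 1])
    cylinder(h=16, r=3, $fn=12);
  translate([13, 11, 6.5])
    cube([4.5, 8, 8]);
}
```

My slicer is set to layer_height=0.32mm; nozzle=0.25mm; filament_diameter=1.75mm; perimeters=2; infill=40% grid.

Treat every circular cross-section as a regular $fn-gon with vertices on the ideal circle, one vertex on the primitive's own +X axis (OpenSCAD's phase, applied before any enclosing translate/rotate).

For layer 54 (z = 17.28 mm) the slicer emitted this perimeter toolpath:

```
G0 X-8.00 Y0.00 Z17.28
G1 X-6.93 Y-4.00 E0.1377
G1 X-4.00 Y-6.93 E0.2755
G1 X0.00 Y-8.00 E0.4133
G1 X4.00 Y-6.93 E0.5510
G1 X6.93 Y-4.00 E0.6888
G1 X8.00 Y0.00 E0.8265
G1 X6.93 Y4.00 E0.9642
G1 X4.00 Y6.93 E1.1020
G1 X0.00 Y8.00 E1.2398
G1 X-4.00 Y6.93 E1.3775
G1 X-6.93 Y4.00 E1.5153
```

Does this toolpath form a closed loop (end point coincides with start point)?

Start point (G0): (-8.00, 0.00). End point (last G1): the path does not return to the start — open.

no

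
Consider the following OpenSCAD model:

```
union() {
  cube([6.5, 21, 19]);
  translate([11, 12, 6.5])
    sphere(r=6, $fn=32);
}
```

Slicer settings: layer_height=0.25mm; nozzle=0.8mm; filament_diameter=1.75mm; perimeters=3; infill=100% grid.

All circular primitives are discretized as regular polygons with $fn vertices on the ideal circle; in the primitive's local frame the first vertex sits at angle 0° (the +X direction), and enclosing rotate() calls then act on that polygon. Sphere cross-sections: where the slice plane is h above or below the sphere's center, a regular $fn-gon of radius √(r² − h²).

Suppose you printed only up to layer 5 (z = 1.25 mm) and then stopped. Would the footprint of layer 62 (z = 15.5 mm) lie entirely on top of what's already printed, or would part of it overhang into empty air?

entirely on top

Compare the two slices. At z = 1.25: the cube (footprint 6.5×21) is included at this height (area 136.50 mm²); the r=6 sphere at (11, 12) contributes a regular 32-gon of circumradius √(6²−5.25²) = 2.905 (area = (32/2)·2.905²·sin(360°/32) = 26.34 mm²); Taking the union: the 2 present regions are separate (no shared area or edge), so areas and boundary lengths simply add and each stays a separate island — area = 162.84 mm². At z = 15.5: the cube (footprint 6.5×21) is included at this height (area 136.50 mm²); the sphere at (11, 12) does not reach this height (|z−center|=9.000 > r=6); Combining (union): only the 6.5×21 cube is present, so the union is just that shape — area = 136.50 mm². Checking containment: the cross-section at z = 15.5 is a subset of the cross-section at z = 1.25.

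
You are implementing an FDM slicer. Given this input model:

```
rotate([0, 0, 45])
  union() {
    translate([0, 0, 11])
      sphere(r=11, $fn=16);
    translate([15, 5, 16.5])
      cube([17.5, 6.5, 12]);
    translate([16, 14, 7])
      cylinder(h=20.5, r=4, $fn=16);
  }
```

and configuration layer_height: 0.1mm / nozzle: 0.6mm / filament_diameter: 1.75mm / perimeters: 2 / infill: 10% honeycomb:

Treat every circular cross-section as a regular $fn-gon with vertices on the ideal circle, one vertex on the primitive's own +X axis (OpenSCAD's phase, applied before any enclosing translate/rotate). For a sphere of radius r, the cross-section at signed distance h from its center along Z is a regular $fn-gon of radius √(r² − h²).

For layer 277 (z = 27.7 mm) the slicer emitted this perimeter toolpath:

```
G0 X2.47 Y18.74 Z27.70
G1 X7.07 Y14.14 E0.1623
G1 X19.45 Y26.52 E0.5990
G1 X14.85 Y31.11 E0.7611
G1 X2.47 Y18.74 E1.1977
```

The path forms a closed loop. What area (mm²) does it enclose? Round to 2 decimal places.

113.81 mm²

Apply the shoelace formula to the sequence of (X, Y) vertices; enclosed area = 113.81 mm².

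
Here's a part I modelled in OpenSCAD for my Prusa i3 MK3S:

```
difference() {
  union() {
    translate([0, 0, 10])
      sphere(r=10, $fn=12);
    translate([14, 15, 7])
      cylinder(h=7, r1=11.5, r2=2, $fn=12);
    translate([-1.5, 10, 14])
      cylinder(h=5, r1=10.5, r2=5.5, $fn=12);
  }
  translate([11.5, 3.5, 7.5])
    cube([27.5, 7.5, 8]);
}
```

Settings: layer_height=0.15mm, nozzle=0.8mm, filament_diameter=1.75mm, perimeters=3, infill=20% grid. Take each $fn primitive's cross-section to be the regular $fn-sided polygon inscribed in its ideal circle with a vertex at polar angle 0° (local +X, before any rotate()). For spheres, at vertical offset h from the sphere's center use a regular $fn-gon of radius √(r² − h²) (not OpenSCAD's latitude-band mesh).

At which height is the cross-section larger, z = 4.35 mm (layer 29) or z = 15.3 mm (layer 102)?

Layer 29 (z = 4.35): the sphere: section is a regular 12-gon, circumradius = √(r²−h²) = √(10²−5.65²) = 8.251 (area = (12/2)·8.251²·sin(360°/12) = 204.23 mm²); the cone at (14, 15) is absent (z outside [7, 14]); the cone at (-1.5, 10) is not intersected at this z (z outside [14, 19]); Combining (union): only the r=10 sphere is present, so the union is just that shape — area = 204.23 mm²; the cube at (11.5, 3.5) is absent (z outside [7.5, 15.5]); After the difference (first − rest): none of the subtracted shapes is present at this height, so the result so far is unchanged — area = 204.23 mm². So its area = 204.23 mm². Layer 102 (z = 15.3): the r=10 sphere contributes a regular 12-gon of circumradius √(10²−5.3²) = 8.480 (area = (12/2)·8.480²·sin(360°/12) = 215.73 mm²); the cone at (14, 15) does not reach this height (z outside [7, 14]); the cone at (-1.5, 10) contributes a regular 12-gon of circumradius 9.200 (interpolated between r1=10.5 and r2=5.5 at t=0.260) (area = (12/2)·9.200²·sin(360°/12) = 253.92 mm²); Merging all regions: the regions partially overlap — summed areas 469.65 mm² minus the doubly-counted overlap 70.22 mm² gives 399.43 mm² — area = 399.43 mm²; the cube at (11.5, 3.5) (footprint 27.5×7.5) is included at this height (area 206.25 mm²); Subtracting the remaining from the first: starting from that combined region (399.43 mm²), the 27.5×7.5 cube at (11.5, 3.5) misses the remaining region (no effect) — area = 399.43 mm². So its area = 399.43 mm². Layer 102 is larger (399.43 vs 204.23 mm²).

layer 102 (z = 15.3 mm)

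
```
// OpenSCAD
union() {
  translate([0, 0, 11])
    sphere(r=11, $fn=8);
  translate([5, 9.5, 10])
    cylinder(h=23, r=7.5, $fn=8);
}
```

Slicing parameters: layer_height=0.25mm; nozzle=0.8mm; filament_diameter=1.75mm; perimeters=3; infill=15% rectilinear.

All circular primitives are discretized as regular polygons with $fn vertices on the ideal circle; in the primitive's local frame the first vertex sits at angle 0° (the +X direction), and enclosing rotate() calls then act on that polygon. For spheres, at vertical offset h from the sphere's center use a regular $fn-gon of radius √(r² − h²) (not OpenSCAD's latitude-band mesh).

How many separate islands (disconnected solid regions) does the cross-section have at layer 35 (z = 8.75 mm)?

1

At z = 8.75 mm: the sphere: section is a regular 8-gon, circumradius = √(r²−h²) = √(11²−2.25²) = 10.767; the cylinder at (5, 9.5) is not intersected at this z (z outside [10, 33]); Merging all regions: only the r=11 sphere is present, so the union is just that shape — 1 connected region. Overall, the cross-section is a single solid region. Island count = 1.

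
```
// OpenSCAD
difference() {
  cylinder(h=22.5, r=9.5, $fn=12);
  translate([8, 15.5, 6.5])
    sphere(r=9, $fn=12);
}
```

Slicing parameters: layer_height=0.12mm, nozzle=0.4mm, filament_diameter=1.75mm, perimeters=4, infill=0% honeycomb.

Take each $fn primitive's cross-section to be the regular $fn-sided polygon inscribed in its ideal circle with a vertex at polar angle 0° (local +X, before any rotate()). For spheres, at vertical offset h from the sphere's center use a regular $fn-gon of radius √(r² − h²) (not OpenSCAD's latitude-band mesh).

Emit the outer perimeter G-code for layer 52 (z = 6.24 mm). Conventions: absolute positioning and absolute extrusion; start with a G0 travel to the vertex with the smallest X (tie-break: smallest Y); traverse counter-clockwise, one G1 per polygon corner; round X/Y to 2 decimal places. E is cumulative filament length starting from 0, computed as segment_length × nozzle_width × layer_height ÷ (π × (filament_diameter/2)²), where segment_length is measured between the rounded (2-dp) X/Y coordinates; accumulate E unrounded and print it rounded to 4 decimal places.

At z = 6.24 mm: the cylinder: section is a regular 12-gon, circumradius r=9.5; the sphere at (8, 15.5): section is a regular 12-gon, circumradius = √(r²−h²) = √(9²−0.26²) = 8.996; Subtracting the remaining from the first: starting from the r=9.5 cylinder, the r=9 sphere at (8, 15.5) partially overlaps it — only the 2.06 mm² overlap (of its 242.80 mm²) is removed, clipping the outline — 1 connected region. The outline is a single polygon with 14 vertices. Extrusion per mm of travel: 0.4 × 0.12 / (π × 0.875²) = 0.019956. Accumulating E over each segment gives final E = 1.1777.

G0 X-9.50 Y0.00 Z6.24
G1 X-8.23 Y-4.75 E0.0981
G1 X-4.75 Y-8.23 E0.1963
G1 X0.00 Y-9.50 E0.2945
G1 X4.75 Y-8.23 E0.3926
G1 X8.23 Y-4.75 E0.4908
G1 X9.50 Y0.00 E0.5889
G1 X8.23 Y4.75 E0.6870
G1 X5.91 Y7.06 E0.7524
G1 X3.50 Y7.71 E0.8022
G1 X2.34 Y8.87 E0.8349
G1 X0.00 Y9.50 E0.8833
G1 X-4.75 Y8.23 E0.9814
G1 X-8.23 Y4.75 E1.0796
G1 X-9.50 Y0.00 E1.1777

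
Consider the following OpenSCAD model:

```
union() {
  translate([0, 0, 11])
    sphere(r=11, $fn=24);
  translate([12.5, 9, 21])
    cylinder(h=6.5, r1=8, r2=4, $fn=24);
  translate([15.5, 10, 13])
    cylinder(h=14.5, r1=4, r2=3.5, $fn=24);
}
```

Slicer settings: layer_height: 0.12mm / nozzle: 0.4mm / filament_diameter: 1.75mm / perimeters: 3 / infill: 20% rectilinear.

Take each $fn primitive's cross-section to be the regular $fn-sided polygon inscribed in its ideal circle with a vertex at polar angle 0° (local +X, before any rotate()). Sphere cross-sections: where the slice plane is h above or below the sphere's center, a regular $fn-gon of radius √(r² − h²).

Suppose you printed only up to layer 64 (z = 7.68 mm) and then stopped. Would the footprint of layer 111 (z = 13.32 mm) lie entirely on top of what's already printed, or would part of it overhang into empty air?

part overhangs

Compare the two slices. At z = 7.68: the r=11 sphere slices to a regular 24-gon of circumradius 10.487 (√(r²−h²) with h=3.32 from center) (area = (24/2)·10.487²·sin(360°/24) = 341.57 mm²); the cone at (12.5, 9) is absent (z outside [21, 27.5]); the cone at (15.5, 10) is not intersected at this z (z outside [13, 27.5]); Taking the union: only the r=11 sphere is present, so the union is just that shape — area = 341.57 mm². At z = 13.32: the r=11 sphere contributes a regular 24-gon of circumradius √(11²−2.32²) = 10.753 (area = (24/2)·10.753²·sin(360°/24) = 359.09 mm²); the cone at (12.5, 9) does not reach this height (z outside [21, 27.5]); the cone at (15.5, 10) (r1=4→r2=3.5) has section circumradius 3.989 here — a regular 24-gon (area = (24/2)·3.989²·sin(360°/24) = 49.42 mm²); Combining (union): the 2 present regions are separate (no shared area or edge), so areas and boundary lengths simply add and each stays a separate island — area = 408.51 mm². Checking containment: at z = 13.32 the cross-section extends beyond the z = 7.68 cross-section by about 66.94 mm².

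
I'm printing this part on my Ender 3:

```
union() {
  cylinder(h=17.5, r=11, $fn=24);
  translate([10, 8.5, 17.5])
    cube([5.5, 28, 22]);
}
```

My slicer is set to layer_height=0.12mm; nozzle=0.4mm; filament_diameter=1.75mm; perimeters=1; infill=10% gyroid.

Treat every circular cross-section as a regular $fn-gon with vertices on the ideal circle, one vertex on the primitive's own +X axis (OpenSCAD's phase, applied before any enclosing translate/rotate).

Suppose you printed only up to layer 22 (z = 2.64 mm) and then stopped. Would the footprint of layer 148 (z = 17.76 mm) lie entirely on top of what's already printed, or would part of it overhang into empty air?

Compare the two slices. At z = 2.64: the cylinder: section is a regular 24-gon, circumradius r=11 (area = (24/2)·11.000²·sin(360°/24) = 375.81 mm²); the cube at (10, 8.5) does not reach this height (z outside [17.5, 39.5]); Merging all regions: only the r=11 cylinder is present, so the union is just that shape — area = 375.81 mm². At z = 17.76: the cylinder does not reach this height (z outside [0, 17.5]); the 5.5×28 cube at (10, 8.5) contributes its full rectangle (area 154.00 mm²); Taking the union: only the 5.5×28 cube at (10, 8.5) is present, so the union is just that shape — area = 154.00 mm². Checking containment: at z = 17.76 the cross-section extends beyond the z = 2.64 cross-section by about 154.00 mm².

part overhangs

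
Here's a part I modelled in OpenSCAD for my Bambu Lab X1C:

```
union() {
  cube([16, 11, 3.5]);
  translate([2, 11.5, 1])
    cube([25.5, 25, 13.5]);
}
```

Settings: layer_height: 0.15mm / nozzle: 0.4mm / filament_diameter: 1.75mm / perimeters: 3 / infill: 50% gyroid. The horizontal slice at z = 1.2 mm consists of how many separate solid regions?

2

At z = 1.2 mm: the cube (footprint 16×11) is included at this height; the 25.5×25 cube at (2, 11.5) contributes its full rectangle; Merging all regions: the 2 present regions are separate (no shared area or edge), so areas and boundary lengths simply add and each stays a separate island — 2 connected regions. The result has 2 disconnected regions.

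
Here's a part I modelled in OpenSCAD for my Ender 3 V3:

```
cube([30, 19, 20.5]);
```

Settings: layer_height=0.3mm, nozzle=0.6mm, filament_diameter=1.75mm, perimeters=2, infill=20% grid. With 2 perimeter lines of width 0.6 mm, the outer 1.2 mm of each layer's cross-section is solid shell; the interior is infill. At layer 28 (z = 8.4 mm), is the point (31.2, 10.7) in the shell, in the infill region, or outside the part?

At z = 8.4 mm: the cube (footprint 30×19) is included at this height. Overall, the cross-section is a single solid region. The nearest boundary edge runs (30.00, 0.00)→(30.00, 19.00); distance from the point to it = 1.20 mm. The point is not inside any of the regions above, so it lies outside the cross-section (1.20 mm from the nearest boundary).

outside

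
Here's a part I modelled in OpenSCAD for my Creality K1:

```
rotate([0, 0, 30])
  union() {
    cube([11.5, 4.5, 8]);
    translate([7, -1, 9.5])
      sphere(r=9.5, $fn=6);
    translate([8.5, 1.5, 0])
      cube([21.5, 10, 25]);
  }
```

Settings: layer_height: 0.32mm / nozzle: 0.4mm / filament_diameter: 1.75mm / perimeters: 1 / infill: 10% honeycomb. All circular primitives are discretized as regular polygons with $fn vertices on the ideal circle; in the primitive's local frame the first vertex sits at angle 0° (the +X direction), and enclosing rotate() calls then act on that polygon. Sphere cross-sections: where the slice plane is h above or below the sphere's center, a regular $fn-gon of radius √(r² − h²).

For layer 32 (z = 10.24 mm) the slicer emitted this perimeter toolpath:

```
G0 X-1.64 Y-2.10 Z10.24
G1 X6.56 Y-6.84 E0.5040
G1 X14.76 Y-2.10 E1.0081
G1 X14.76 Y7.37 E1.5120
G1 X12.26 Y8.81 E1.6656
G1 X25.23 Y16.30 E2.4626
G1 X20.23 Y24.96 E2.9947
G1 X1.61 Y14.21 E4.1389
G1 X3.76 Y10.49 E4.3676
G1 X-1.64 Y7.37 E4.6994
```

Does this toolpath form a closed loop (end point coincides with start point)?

Start point (G0): (-1.64, -2.10). End point (last G1): the path does not return to the start — open.

no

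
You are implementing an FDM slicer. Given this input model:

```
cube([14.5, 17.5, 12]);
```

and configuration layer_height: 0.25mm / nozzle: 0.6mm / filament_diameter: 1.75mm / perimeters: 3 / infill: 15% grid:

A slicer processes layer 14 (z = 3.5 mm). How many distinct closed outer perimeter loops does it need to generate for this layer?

1

At z = 3.5 mm: the cube is present — its section is the full 14.5×17.5 rectangle. The result has 1 disconnected region.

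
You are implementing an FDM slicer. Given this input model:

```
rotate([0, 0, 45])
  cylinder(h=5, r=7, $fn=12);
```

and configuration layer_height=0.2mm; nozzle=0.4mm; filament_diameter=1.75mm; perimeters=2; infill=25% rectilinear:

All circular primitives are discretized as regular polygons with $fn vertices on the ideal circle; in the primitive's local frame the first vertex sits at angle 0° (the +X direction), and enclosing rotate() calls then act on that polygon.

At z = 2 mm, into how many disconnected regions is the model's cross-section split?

1

At z = 2 mm: the r=7 cylinder contributes a regular 12-gon of circumradius 7; (whole slice rotated 45° about Z — lengths, areas and connectivity unchanged). The result has 1 disconnected region.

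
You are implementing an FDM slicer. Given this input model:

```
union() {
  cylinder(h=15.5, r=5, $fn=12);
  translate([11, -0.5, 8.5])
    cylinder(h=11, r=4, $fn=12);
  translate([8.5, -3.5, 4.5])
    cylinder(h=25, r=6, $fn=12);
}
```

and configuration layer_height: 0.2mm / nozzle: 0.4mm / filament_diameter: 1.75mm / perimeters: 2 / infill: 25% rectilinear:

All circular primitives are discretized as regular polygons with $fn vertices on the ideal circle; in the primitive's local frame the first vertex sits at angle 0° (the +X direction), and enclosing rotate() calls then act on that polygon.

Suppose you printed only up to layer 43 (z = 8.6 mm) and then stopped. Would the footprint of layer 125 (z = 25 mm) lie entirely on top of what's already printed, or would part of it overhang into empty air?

Compare the two slices. At z = 8.6: the cylinder: section is a regular 12-gon, circumradius r=5 (area = (12/2)·5.000²·sin(360°/12) = 75.00 mm²); the cylinder at (11, -0.5): section is a regular 12-gon, circumradius r=4 (area = (12/2)·4.000²·sin(360°/12) = 48.00 mm²); the r=6 cylinder at (8.5, -3.5) contributes a regular 12-gon of circumradius 6 (area = (12/2)·6.000²·sin(360°/12) = 108.00 mm²); Combining (union): the regions partially overlap — summed areas 231.00 mm² minus the doubly-counted overlap 41.42 mm² gives 189.58 mm² — area = 189.58 mm². At z = 25: the cylinder is not intersected at this z (z outside [0, 15.5]); the cylinder at (11, -0.5) is not intersected at this z (z outside [8.5, 19.5]); the r=6 cylinder at (8.5, -3.5) gives a regular 12-gon of circumradius 6 (constant along its height) (area = (12/2)·6.000²·sin(360°/12) = 108.00 mm²); Combining (union): only the r=6 cylinder at (8.5, -3.5) is present, so the union is just that shape — area = 108.00 mm². Checking containment: the cross-section at z = 25 is a subset of the cross-section at z = 8.6.

entirely on top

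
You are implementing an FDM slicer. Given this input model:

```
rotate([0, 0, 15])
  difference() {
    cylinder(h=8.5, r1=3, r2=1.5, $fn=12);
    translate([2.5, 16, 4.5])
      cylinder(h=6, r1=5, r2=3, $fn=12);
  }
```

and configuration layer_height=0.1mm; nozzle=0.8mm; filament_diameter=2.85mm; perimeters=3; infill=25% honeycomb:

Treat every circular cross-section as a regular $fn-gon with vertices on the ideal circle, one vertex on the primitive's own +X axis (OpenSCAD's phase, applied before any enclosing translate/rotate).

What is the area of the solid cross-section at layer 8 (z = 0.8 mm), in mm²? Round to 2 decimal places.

24.52 mm²

At z = 0.8 mm: the cone (r1=3→r2=1.5) has section circumradius 2.859 here — a regular 12-gon (area = (12/2)·2.859²·sin(360°/12) = 24.52 mm²); the cone at (2.5, 16) is absent (z outside [4.5, 10.5]); After the difference (first − rest): none of the subtracted shapes is present at this height, so the cone is unchanged — area = 24.52 mm²; (whole slice rotated 15° about Z — lengths, areas and connectivity unchanged). Overall, the cross-section is a single solid region. Net area = 24.52 mm².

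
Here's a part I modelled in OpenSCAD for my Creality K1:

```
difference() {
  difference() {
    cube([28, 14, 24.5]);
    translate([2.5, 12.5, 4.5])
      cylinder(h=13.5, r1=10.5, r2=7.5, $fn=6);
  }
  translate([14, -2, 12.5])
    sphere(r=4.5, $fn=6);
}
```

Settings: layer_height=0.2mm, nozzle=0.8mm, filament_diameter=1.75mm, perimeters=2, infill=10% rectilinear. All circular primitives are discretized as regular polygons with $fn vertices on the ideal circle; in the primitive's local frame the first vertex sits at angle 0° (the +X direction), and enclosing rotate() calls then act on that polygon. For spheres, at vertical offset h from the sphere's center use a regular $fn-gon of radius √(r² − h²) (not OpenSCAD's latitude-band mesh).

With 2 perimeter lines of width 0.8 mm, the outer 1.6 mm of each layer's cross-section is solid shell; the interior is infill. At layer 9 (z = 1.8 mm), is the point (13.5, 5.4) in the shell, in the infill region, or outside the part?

At z = 1.8 mm: the cube (footprint 28×14) is included at this height; the cone at (2.5, 12.5) is absent (z outside [4.5, 18]); Subtracting the remaining from the first: none of the subtracted shapes is present at this height, so the 28×14 cube is unchanged — 1 connected region; the sphere at (14, -2) is not intersected at this z (|z−center|=10.700 > r=4.5); Subtracting the remaining from the first: none of the subtracted shapes is present at this height, so the result so far is unchanged — 1 connected region. Overall, the cross-section is a single solid region. The nearest boundary edge runs (0.00, 0.00)→(28.00, 0.00); distance from the point to it = 5.40 mm. The point is inside the cross-section and 5.40 mm from the nearest boundary — more than the 1.6 mm shell width (2 × 0.8), so it's in the infill interior.

infill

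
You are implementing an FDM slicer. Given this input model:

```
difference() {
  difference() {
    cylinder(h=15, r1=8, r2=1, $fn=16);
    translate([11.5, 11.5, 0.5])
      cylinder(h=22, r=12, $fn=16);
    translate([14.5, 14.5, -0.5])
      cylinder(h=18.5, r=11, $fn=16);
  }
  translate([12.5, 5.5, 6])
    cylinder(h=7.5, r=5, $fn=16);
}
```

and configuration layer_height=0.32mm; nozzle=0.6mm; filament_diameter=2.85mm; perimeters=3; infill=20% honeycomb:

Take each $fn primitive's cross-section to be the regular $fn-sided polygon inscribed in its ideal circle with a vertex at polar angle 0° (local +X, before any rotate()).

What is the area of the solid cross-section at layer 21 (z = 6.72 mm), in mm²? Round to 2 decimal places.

71.52 mm²

At z = 6.72 mm: the cone (r1=8→r2=1) has section circumradius 4.864 here — a regular 16-gon (area = (16/2)·4.864²·sin(360°/16) = 72.43 mm²); the r=12 cylinder at (11.5, 11.5) gives a regular 16-gon of circumradius 12 (constant along its height) (area = (16/2)·12.000²·sin(360°/16) = 440.85 mm²); the cylinder at (14.5, 14.5): section is a regular 16-gon, circumradius r=11 (area = (16/2)·11.000²·sin(360°/16) = 370.44 mm²); Subtracting the remaining from the first: starting from the cone (72.43 mm²), the r=12 cylinder at (11.5, 11.5) partially overlaps it — only the 0.91 mm² overlap (of its 440.85 mm²) is removed, clipping the outline; the r=11 cylinder at (14.5, 14.5) misses the remaining region (no effect) — area = 71.52 mm²; the r=5 cylinder at (12.5, 5.5) contributes a regular 16-gon of circumradius 5 (area = (16/2)·5.000²·sin(360°/16) = 76.54 mm²); Subtracting the remaining from the first: starting from that combined region (71.52 mm²), the r=5 cylinder at (12.5, 5.5) misses the remaining region (no effect) — area = 71.52 mm². Overall, the cross-section is a single solid region. Net area = 71.52 mm².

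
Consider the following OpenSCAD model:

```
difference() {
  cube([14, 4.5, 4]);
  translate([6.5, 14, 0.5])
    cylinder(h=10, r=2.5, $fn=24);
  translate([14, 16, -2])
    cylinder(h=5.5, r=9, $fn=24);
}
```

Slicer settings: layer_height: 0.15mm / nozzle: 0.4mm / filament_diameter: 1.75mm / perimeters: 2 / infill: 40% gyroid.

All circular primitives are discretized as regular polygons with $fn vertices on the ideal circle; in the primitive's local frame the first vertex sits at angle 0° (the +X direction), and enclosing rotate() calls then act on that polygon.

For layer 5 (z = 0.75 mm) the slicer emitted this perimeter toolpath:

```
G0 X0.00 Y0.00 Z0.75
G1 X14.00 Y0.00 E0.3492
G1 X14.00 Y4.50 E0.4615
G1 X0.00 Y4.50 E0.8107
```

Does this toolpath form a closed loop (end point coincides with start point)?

Start point (G0): (0.00, 0.00). End point (last G1): the path does not return to the start — open.

no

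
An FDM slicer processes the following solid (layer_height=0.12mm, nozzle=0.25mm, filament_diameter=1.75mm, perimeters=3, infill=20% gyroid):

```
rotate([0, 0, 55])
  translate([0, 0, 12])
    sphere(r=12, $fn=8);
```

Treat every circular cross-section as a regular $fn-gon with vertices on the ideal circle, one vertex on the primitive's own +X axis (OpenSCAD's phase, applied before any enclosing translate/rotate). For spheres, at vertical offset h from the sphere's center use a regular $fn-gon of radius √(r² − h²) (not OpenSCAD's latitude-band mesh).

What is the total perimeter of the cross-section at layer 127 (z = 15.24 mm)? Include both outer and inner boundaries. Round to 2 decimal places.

70.75 mm

At z = 15.24 mm: the r=12 sphere slices to a regular 8-gon of circumradius 11.554 (√(r²−h²) with h=3.24 from center) (perimeter = 2·8·11.554·sin(180°/8) = 70.75 mm); (rotated 55° about Z; rotation is an isometry so areas/perimeters/island counts are preserved). Overall, the cross-section is a single solid region. Total boundary length (outer) = 70.75 mm.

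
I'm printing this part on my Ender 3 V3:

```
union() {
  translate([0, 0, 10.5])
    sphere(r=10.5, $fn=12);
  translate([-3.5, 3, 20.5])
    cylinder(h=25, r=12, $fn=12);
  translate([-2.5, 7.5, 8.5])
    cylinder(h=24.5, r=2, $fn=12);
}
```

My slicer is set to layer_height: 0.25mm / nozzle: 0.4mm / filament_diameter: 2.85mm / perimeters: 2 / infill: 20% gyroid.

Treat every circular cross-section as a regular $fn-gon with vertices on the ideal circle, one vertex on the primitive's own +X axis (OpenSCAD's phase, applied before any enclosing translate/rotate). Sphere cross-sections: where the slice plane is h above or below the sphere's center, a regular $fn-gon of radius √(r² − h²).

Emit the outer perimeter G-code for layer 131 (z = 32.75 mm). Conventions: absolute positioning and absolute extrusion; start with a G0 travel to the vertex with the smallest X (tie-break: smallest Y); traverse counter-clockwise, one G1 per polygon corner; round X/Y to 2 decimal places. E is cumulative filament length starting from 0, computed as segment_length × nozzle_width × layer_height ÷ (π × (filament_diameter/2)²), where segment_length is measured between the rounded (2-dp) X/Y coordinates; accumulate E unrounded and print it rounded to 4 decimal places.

G0 X-15.50 Y3.00 Z32.75
G1 X-13.89 Y-3.00 E0.0974
G1 X-9.50 Y-7.39 E0.1947
G1 X-3.50 Y-9.00 E0.2921
G1 X2.50 Y-7.39 E0.3895
G1 X6.89 Y-3.00 E0.4868
G1 X8.50 Y3.00 E0.5842
G1 X6.89 Y9.00 E0.6815
G1 X2.50 Y13.39 E0.7789
G1 X-3.50 Y15.00 E0.8762
G1 X-9.50 Y13.39 E0.9736
G1 X-13.89 Y9.00 E1.0709
G1 X-15.50 Y3.00 E1.1683

At z = 32.75 mm: the sphere does not reach this height (|z−center|=22.250 > r=10.5); the cylinder at (-3.5, 3): section is a regular 12-gon, circumradius r=12; the r=2 cylinder at (-2.5, 7.5) contributes a regular 12-gon of circumradius 2; Combining (union): the r=2 cylinder at (-2.5, 7.5) lies entirely inside the r=12 cylinder at (-3.5, 3), so the union is just the r=12 cylinder at (-3.5, 3) — 1 connected region. The outline is a single polygon with 12 vertices. Extrusion per mm of travel: 0.4 × 0.25 / (π × 1.425²) = 0.015675. Accumulating E over each segment gives final E = 1.1683.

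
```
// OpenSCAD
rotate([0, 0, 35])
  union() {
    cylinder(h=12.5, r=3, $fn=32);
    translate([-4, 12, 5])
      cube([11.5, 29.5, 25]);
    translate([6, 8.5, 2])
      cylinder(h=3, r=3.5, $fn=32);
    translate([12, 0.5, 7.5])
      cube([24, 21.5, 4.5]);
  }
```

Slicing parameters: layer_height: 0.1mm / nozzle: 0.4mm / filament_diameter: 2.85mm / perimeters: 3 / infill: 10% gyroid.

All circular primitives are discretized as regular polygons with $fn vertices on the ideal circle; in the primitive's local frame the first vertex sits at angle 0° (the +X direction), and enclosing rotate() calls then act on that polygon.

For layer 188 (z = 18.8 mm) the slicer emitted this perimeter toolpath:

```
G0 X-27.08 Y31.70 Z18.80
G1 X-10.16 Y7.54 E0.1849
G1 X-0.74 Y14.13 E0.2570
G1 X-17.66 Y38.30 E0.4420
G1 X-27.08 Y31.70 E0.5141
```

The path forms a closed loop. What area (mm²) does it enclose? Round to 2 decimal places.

Apply the shoelace formula to the sequence of (X, Y) vertices; enclosed area = 339.22 mm².

339.22 mm²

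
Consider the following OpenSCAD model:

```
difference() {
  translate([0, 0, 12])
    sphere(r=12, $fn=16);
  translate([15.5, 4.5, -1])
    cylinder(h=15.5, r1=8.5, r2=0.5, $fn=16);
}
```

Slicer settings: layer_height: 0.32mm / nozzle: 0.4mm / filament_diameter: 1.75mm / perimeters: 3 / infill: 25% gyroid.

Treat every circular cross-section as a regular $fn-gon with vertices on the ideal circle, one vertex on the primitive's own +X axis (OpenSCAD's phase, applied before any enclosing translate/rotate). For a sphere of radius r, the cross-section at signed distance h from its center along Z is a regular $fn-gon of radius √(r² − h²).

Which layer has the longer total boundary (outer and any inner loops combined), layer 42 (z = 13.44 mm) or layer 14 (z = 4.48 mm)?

layer 42 (z = 13.44 mm)

Layer 42 (z = 13.44): the r=12 sphere slices to a regular 16-gon of circumradius 11.913 (√(r²−h²) with h=1.44 from center) (perimeter = 2·16·11.913·sin(180°/16) = 74.37 mm); the cone at (15.5, 4.5): at t=0.932 of its height the radius interpolates to r₁+(r₂−r₁)t = 1.047, giving a regular 16-gon of that circumradius (perimeter = 2·16·1.047·sin(180°/16) = 6.54 mm); Taking the first minus the rest: starting from the r=12 sphere, the cone at (15.5, 4.5) misses the remaining region (no effect) — boundary = 74.37 mm. So its perimeter = 74.37 mm. Layer 14 (z = 4.48): the r=12 sphere slices to a regular 16-gon of circumradius 9.351 (√(r²−h²) with h=7.52 from center) (perimeter = 2·16·9.351·sin(180°/16) = 58.38 mm); the cone at (15.5, 4.5) (r1=8.5→r2=0.5) has section circumradius 5.672 here — a regular 16-gon (perimeter = 2·16·5.672·sin(180°/16) = 35.41 mm); Taking the first minus the rest: starting from the r=12 sphere, the cone at (15.5, 4.5) misses the remaining region (no effect) — boundary = 58.38 mm. So its perimeter = 58.38 mm. Layer 42 is larger (74.37 vs 58.38 mm).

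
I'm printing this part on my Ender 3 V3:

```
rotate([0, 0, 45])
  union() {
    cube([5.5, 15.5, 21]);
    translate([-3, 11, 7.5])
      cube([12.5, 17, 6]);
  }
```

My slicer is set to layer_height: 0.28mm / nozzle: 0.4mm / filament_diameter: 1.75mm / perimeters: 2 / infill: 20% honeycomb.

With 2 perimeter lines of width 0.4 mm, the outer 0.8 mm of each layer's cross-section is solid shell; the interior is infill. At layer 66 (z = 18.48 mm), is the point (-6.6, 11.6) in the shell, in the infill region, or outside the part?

At z = 18.48 mm: the cube is present — its section is the full 5.5×15.5 rectangle; the cube at (-3, 11) does not reach this height (z outside [7.5, 13.5]); Taking the union: only the 5.5×15.5 cube is present, so the union is just that shape — 1 connected region; (whole slice rotated 45° about Z — lengths, areas and connectivity unchanged). Overall, the cross-section is a single solid region. Undo the 45° rotation: the query point maps to (3.536, 12.869) in the un-rotated model frame. The nearest boundary edge runs (5.50, 0.00)→(5.50, 15.50); distance from the point to it = 1.96 mm. The point is inside the cross-section and 1.96 mm from the nearest boundary — more than the 0.8 mm shell width (2 × 0.4), so it's in the infill interior.

infill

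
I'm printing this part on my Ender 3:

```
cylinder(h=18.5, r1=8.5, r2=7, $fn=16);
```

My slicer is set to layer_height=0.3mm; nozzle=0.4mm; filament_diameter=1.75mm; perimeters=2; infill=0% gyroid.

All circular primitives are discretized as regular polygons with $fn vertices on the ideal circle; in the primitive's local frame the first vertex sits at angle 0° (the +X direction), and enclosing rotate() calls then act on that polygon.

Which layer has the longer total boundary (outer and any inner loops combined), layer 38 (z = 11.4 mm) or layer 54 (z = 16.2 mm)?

Layer 38 (z = 11.4): the cone contributes a regular 16-gon of circumradius 7.576 (interpolated between r1=8.5 and r2=7 at t=0.616) (perimeter = 2·16·7.576·sin(180°/16) = 47.29 mm). So its perimeter = 47.29 mm. Layer 54 (z = 16.2): the cone (r1=8.5→r2=7) has section circumradius 7.186 here — a regular 16-gon (perimeter = 2·16·7.186·sin(180°/16) = 44.86 mm). So its perimeter = 44.86 mm. Layer 38 is larger (47.29 vs 44.86 mm).

layer 38 (z = 11.4 mm)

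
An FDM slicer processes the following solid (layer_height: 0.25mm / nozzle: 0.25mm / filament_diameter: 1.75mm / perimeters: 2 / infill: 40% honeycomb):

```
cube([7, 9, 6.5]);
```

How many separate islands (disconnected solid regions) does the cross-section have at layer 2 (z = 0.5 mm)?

1

At z = 0.5 mm: the 7×9 cube contributes its full rectangle. Overall, the cross-section is a single solid region. Island count = 1.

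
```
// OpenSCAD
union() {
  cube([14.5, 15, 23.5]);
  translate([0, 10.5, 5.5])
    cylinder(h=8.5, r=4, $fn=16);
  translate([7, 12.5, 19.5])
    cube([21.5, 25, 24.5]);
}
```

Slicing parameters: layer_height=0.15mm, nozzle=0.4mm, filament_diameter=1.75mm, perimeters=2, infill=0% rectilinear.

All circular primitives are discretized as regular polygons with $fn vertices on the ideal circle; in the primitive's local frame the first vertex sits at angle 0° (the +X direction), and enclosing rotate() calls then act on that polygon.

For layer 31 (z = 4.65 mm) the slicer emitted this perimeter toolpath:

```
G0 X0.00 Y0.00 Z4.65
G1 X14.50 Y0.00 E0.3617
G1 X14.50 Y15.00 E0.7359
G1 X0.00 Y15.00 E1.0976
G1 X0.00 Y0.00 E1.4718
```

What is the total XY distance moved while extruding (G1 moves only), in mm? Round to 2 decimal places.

Sum the Euclidean lengths of each G1 segment: total = 59.00 mm.

59.00 mm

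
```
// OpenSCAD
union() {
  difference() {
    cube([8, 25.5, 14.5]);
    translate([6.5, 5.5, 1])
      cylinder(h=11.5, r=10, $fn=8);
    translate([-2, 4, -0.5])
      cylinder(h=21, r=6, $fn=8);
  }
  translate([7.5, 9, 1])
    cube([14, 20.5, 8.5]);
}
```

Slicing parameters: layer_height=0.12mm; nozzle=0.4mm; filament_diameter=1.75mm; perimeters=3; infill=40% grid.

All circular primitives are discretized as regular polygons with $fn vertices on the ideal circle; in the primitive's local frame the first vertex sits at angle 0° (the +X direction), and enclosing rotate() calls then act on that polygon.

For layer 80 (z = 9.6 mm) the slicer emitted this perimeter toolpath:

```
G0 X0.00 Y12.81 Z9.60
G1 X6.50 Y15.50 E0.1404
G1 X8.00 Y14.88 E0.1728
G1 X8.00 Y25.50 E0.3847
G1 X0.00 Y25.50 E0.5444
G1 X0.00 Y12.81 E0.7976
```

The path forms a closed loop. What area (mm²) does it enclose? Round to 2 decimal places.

Apply the shoelace formula to the sequence of (X, Y) vertices; enclosed area = 89.21 mm².

89.21 mm²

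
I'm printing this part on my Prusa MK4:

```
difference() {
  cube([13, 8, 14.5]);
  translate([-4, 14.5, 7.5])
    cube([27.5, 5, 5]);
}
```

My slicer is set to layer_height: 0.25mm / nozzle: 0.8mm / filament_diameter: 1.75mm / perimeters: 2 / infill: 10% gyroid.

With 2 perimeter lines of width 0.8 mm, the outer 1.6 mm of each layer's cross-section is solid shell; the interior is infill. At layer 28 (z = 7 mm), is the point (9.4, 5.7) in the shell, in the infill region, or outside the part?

At z = 7 mm: the cube is present — its section is the full 13×8 rectangle; the cube at (-4, 14.5) is not intersected at this z (z outside [7.5, 12.5]); Taking the first minus the rest: none of the subtracted shapes is present at this height, so the 13×8 cube is unchanged — 1 connected region. Overall, the cross-section is a single solid region. The nearest boundary edge runs (13.00, 8.00)→(0.00, 8.00); distance from the point to it = 2.30 mm. The point is inside the cross-section and 2.30 mm from the nearest boundary — more than the 1.6 mm shell width (2 × 0.8), so it's in the infill interior.

infill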